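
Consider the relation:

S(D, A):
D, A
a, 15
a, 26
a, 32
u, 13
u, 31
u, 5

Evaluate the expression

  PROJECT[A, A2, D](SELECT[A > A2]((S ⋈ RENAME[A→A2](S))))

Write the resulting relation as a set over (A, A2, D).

{(13, 5, u), (26, 15, a), (31, 13, u), (31, 5, u), (32, 15, a), (32, 26, a)}

ρ[A→A2]: schema becomes (D, A2); tuples unchanged.
Joining S and RENAME[A→A2](S) on D yields {(a, 15, 15), (a, 15, 26), (a, 15, 32), (a, 26, 15), (a, 26, 26), (a, 26, 32), (a, 32, 15), (a, 32, 26), (a, 32, 32), (u, 13, 13), (u, 13, 31), (u, 13, 5), (u, 31, 13), (u, 31, 31), (u, 31, 5), (u, 5, 13), (u, 5, 31), (u, 5, 5)}.
Filtering on A > A2 leaves {(a, 26, 15), (a, 32, 15), (a, 32, 26), (u, 13, 5), (u, 31, 13), (u, 31, 5)}.
π[A, A2, D]: project onto (A, A2, D) → {(13, 5, u), (26, 15, a), (31, 13, u), (31, 5, u), (32, 15, a), (32, 26, a)}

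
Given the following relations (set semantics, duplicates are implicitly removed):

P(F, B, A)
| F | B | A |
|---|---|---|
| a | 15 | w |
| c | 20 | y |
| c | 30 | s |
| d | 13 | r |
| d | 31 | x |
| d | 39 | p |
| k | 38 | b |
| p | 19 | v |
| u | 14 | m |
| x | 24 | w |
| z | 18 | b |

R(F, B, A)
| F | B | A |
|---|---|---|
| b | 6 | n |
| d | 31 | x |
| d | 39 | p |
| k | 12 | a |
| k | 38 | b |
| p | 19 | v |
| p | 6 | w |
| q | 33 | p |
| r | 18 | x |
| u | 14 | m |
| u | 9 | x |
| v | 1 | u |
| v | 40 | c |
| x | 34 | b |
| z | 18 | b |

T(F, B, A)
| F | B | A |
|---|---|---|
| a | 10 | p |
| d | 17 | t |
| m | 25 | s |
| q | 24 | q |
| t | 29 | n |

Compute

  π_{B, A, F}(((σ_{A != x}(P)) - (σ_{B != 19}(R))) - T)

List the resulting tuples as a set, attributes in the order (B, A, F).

Filtering on A != x leaves {(a, 15, w), (c, 20, y), (c, 30, s), (d, 13, r), (d, 39, p), (k, 38, b), (p, 19, v), (u, 14, m), (x, 24, w), (z, 18, b)}.
Filtering on B != 19 leaves {(b, 6, n), (d, 31, x), (d, 39, p), (k, 12, a), (k, 38, b), (p, 6, w), (q, 33, p), (r, 18, x), (u, 14, m), (u, 9, x), (v, 1, u), (v, 40, c), (x, 34, b), (z, 18, b)}.
Difference: {(a, 15, w), (c, 20, y), (c, 30, s), (d, 13, r), (d, 39, p), (k, 38, b), (p, 19, v), (u, 14, m), (x, 24, w), (z, 18, b)} with {(b, 6, n), (d, 31, x), (d, 39, p), (k, 12, a), (k, 38, b), (p, 6, w), (q, 33, p), (r, 18, x), (u, 14, m), (u, 9, x), (v, 1, u), (v, 40, c), (x, 34, b), (z, 18, b)} → {(a, 15, w), (c, 20, y), (c, 30, s), (d, 13, r), (p, 19, v), (x, 24, w)}
Difference: {(a, 15, w), (c, 20, y), (c, 30, s), (d, 13, r), (p, 19, v), (x, 24, w)} with {(a, 10, p), (d, 17, t), (m, 25, s), (q, 24, q), (t, 29, n)} → {(a, 15, w), (c, 20, y), (c, 30, s), (d, 13, r), (p, 19, v), (x, 24, w)}
π[B, A, F]: project onto (B, A, F) → {(13, r, d), (15, w, a), (19, v, p), (20, y, c), (24, w, x), (30, s, c)}

{(13, r, d), (15, w, a), (19, v, p), (20, y, c), (24, w, x), (30, s, c)}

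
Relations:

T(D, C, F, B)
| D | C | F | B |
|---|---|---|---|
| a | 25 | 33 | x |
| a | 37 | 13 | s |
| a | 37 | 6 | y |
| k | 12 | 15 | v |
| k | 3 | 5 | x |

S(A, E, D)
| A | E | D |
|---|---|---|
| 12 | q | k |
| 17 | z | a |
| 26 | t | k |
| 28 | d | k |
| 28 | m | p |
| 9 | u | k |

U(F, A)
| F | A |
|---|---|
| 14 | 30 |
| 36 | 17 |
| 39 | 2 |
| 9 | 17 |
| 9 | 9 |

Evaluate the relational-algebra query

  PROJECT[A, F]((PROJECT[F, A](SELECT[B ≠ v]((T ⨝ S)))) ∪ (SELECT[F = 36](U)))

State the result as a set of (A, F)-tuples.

T ⋈ S (natural join on D): {(a, 25, 33, x, 17, z), (a, 37, 13, s, 17, z), (a, 37, 6, y, 17, z), (k, 12, 15, v, 12, q), (k, 12, 15, v, 26, t), (k, 12, 15, v, 28, d), (k, 12, 15, v, 9, u), (k, 3, 5, x, 12, q), (k, 3, 5, x, 26, t), (k, 3, 5, x, 28, d), (k, 3, 5, x, 9, u)}
Apply σ_{B ≠ v}; surviving tuples: {(a, 25, 33, x, 17, z), (a, 37, 13, s, 17, z), (a, 37, 6, y, 17, z), (k, 3, 5, x, 12, q), (k, 3, 5, x, 26, t), (k, 3, 5, x, 28, d), (k, 3, 5, x, 9, u)}
Projecting to F, A: {(13, 17), (33, 17), (5, 12), (5, 26), (5, 28), (5, 9), (6, 17)}
Apply σ_{F = 36}; surviving tuples: {(36, 17)}
Union: {(13, 17), (33, 17), (5, 12), (5, 26), (5, 28), (5, 9), (6, 17)} with {(36, 17)} → {(13, 17), (33, 17), (36, 17), (5, 12), (5, 26), (5, 28), (5, 9), (6, 17)}
Projecting to A, F: {(12, 5), (17, 13), (17, 33), (17, 36), (17, 6), (26, 5), (28, 5), (9, 5)}

{(12, 5), (17, 13), (17, 33), (17, 36), (17, 6), (26, 5), (28, 5), (9, 5)}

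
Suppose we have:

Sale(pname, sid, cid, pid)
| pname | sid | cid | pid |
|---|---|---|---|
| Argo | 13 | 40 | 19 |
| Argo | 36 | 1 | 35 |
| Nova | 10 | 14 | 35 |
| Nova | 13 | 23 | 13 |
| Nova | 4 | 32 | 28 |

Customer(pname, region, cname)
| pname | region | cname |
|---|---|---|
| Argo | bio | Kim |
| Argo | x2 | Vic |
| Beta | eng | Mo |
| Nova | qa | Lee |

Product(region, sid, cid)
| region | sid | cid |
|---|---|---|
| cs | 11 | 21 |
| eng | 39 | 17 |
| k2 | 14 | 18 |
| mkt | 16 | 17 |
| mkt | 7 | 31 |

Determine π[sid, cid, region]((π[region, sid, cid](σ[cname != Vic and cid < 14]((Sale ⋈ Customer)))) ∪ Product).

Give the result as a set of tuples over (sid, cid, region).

{(11, 21, cs), (14, 18, k2), (16, 17, mkt), (36, 1, bio), (39, 17, eng), (7, 31, mkt)}

Sale ⋈ Customer (natural join on pname): {(Argo, 13, 40, 19, bio, Kim), (Argo, 13, 40, 19, x2, Vic), (Argo, 36, 1, 35, bio, Kim), (Argo, 36, 1, 35, x2, Vic), (Nova, 10, 14, 35, qa, Lee), (Nova, 13, 23, 13, qa, Lee), (Nova, 4, 32, 28, qa, Lee)}
σ[cname != Vic and cid < 14]: keep tuples satisfying cname != Vic and cid < 14 → {(Argo, 36, 1, 35, bio, Kim)}
π_{region, sid, cid} gives {(bio, 36, 1)}.
Set union of the two operands is {(bio, 36, 1), (cs, 11, 21), (eng, 39, 17), (k2, 14, 18), (mkt, 16, 17), (mkt, 7, 31)}.
π_{sid, cid, region} gives {(11, 21, cs), (14, 18, k2), (16, 17, mkt), (36, 1, bio), (39, 17, eng), (7, 31, mkt)}.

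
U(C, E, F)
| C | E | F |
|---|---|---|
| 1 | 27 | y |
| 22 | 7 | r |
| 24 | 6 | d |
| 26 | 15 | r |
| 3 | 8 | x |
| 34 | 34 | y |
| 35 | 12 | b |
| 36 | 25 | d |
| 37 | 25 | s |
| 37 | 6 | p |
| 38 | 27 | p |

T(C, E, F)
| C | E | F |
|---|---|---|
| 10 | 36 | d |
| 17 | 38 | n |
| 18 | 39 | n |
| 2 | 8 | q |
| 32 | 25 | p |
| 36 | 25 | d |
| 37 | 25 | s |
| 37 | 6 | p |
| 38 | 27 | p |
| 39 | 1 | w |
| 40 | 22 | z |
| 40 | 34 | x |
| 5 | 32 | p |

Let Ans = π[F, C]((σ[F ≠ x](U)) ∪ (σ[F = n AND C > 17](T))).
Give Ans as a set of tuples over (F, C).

Filtering on F ≠ x leaves {(1, 27, y), (22, 7, r), (24, 6, d), (26, 15, r), (34, 34, y), (35, 12, b), (36, 25, d), (37, 25, s), (37, 6, p), (38, 27, p)}.
Filtering on F = n AND C > 17 leaves {(18, 39, n)}.
Taking the union: {(1, 27, y), (18, 39, n), (22, 7, r), (24, 6, d), (26, 15, r), (34, 34, y), (35, 12, b), (36, 25, d), (37, 25, s), (37, 6, p), (38, 27, p)}
Keep only column(s) F, C: {(b, 35), (d, 24), (d, 36), (n, 18), (p, 37), (p, 38), (r, 22), (r, 26), (s, 37), (y, 1), (y, 34)}

{(b, 35), (d, 24), (d, 36), (n, 18), (p, 37), (p, 38), (r, 22), (r, 26), (s, 37), (y, 1), (y, 34)}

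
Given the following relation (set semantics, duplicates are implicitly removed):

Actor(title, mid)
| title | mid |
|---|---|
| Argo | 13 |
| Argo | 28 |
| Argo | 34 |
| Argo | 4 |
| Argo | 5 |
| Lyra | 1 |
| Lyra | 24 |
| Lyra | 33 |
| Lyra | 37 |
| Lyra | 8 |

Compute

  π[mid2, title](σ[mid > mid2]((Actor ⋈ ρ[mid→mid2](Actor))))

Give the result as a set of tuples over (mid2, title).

{(1, Lyra), (13, Argo), (24, Lyra), (28, Argo), (33, Lyra), (4, Argo), (5, Argo), (8, Lyra)}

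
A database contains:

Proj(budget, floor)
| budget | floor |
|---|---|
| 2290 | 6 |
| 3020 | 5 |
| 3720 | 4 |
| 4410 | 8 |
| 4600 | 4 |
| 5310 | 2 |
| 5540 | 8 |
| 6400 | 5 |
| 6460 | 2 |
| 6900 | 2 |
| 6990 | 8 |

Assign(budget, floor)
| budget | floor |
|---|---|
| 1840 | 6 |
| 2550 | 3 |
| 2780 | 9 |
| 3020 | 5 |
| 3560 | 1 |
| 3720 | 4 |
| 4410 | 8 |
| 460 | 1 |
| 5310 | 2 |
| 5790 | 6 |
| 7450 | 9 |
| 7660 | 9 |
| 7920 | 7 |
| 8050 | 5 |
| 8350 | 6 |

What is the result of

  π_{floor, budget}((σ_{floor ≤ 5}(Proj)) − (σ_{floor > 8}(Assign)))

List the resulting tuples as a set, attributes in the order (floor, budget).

σ[floor ≤ 5]: keep tuples satisfying floor ≤ 5 → {(3020, 5), (3720, 4), (4600, 4), (5310, 2), (6400, 5), (6460, 2), (6900, 2)}
σ[floor > 8]: keep tuples satisfying floor > 8 → {(2780, 9), (7450, 9), (7660, 9)}
Difference: {(3020, 5), (3720, 4), (4600, 4), (5310, 2), (6400, 5), (6460, 2), (6900, 2)} with {(2780, 9), (7450, 9), (7660, 9)} → {(3020, 5), (3720, 4), (4600, 4), (5310, 2), (6400, 5), (6460, 2), (6900, 2)}
π_{floor, budget} gives {(2, 5310), (2, 6460), (2, 6900), (4, 3720), (4, 4600), (5, 3020), (5, 6400)}.

{(2, 5310), (2, 6460), (2, 6900), (4, 3720), (4, 4600), (5, 3020), (5, 6400)}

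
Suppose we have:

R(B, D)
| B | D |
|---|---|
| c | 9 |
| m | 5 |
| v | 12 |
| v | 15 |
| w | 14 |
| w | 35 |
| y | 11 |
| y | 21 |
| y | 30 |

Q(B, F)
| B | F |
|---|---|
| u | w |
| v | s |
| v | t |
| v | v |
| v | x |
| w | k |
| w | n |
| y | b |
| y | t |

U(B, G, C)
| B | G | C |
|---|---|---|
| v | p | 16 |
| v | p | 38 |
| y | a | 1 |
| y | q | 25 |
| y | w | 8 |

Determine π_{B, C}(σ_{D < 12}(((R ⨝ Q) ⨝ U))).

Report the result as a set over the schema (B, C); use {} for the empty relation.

Natural join on B: {(v, 12, s), (v, 12, t), (v, 12, v), (v, 12, x), (v, 15, s), (v, 15, t), (v, 15, v), (v, 15, x), (w, 14, k), (w, 14, n), (w, 35, k), (w, 35, n), (y, 11, b), (y, 11, t), (y, 21, b), (y, 21, t), (y, 30, b), (y, 30, t)}
Natural join on B: {(v, 12, s, p, 16), (v, 12, s, p, 38), (v, 12, t, p, 16), (v, 12, t, p, 38), (v, 12, v, p, 16), (v, 12, v, p, 38), (v, 12, x, p, 16), (v, 12, x, p, 38), (v, 15, s, p, 16), (v, 15, s, p, 38), (v, 15, t, p, 16), (v, 15, t, p, 38), (v, 15, v, p, 16), (v, 15, v, p, 38), (v, 15, x, p, 16), (v, 15, x, p, 38), (y, 11, b, a, 1), (y, 11, b, q, 25), (y, 11, b, w, 8), (y, 11, t, a, 1), (y, 11, t, q, 25), (y, 11, t, w, 8), (y, 21, b, a, 1), (y, 21, b, q, 25), (y, 21, b, w, 8), (y, 21, t, a, 1), (y, 21, t, q, 25), (y, 21, t, w, 8), (y, 30, b, a, 1), (y, 30, b, q, 25), (y, 30, b, w, 8), (y, 30, t, a, 1), (y, 30, t, q, 25), (y, 30, t, w, 8)}
Apply σ_{D < 12}; surviving tuples: {(y, 11, b, a, 1), (y, 11, b, q, 25), (y, 11, b, w, 8), (y, 11, t, a, 1), (y, 11, t, q, 25), (y, 11, t, w, 8)}
π[B, C]: project onto (B, C) (3 duplicate(s) eliminated) → {(y, 1), (y, 25), (y, 8)}

{(y, 1), (y, 25), (y, 8)}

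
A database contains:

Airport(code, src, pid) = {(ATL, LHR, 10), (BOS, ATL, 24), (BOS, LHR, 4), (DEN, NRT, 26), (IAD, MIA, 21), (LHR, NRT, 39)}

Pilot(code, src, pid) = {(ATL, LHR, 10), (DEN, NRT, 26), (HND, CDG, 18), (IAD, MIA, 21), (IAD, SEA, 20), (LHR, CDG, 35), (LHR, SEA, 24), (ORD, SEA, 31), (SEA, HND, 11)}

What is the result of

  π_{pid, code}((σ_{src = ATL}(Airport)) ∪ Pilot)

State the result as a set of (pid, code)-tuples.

Selection src = ATL: {(BOS, ATL, 24)}
Set union of the two operands is {(ATL, LHR, 10), (BOS, ATL, 24), (DEN, NRT, 26), (HND, CDG, 18), (IAD, MIA, 21), (IAD, SEA, 20), (LHR, CDG, 35), (LHR, SEA, 24), (ORD, SEA, 31), (SEA, HND, 11)}.
Projecting to pid, code: {(10, ATL), (11, SEA), (18, HND), (20, IAD), (21, IAD), (24, BOS), (24, LHR), (26, DEN), (31, ORD), (35, LHR)}

{(10, ATL), (11, SEA), (18, HND), (20, IAD), (21, IAD), (24, BOS), (24, LHR), (26, DEN), (31, ORD), (35, LHR)}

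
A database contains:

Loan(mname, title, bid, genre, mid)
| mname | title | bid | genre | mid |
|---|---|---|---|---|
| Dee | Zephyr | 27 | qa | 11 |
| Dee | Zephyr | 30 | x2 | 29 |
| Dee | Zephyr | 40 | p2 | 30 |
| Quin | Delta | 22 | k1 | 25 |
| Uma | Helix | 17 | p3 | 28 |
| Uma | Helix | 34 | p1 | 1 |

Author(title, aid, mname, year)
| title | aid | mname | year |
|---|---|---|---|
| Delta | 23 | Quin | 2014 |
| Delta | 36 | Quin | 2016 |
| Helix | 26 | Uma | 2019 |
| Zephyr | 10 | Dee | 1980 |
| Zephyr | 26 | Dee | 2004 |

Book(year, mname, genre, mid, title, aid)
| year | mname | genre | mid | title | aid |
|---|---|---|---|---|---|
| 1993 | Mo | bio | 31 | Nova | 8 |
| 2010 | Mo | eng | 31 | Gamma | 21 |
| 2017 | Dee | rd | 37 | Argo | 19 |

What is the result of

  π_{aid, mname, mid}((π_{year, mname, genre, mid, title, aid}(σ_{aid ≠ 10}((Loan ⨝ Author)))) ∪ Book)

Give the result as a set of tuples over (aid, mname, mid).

Joining Loan and Author on mname, title yields {(Dee, Zephyr, 27, qa, 11, 10, 1980), (Dee, Zephyr, 27, qa, 11, 26, 2004), (Dee, Zephyr, 30, x2, 29, 10, 1980), (Dee, Zephyr, 30, x2, 29, 26, 2004), (Dee, Zephyr, 40, p2, 30, 10, 1980), (Dee, Zephyr, 40, p2, 30, 26, 2004), (Quin, Delta, 22, k1, 25, 23, 2014), (Quin, Delta, 22, k1, 25, 36, 2016), (Uma, Helix, 17, p3, 28, 26, 2019), (Uma, Helix, 34, p1, 1, 26, 2019)}.
Selection aid ≠ 10: {(Dee, Zephyr, 27, qa, 11, 26, 2004), (Dee, Zephyr, 30, x2, 29, 26, 2004), (Dee, Zephyr, 40, p2, 30, 26, 2004), (Quin, Delta, 22, k1, 25, 23, 2014), (Quin, Delta, 22, k1, 25, 36, 2016), (Uma, Helix, 17, p3, 28, 26, 2019), (Uma, Helix, 34, p1, 1, 26, 2019)}
Projecting to year, mname, genre, mid, title, aid: {(2004, Dee, p2, 30, Zephyr, 26), (2004, Dee, qa, 11, Zephyr, 26), (2004, Dee, x2, 29, Zephyr, 26), (2014, Quin, k1, 25, Delta, 23), (2016, Quin, k1, 25, Delta, 36), (2019, Uma, p1, 1, Helix, 26), (2019, Uma, p3, 28, Helix, 26)}
Taking the union: {(1993, Mo, bio, 31, Nova, 8), (2004, Dee, p2, 30, Zephyr, 26), (2004, Dee, qa, 11, Zephyr, 26), (2004, Dee, x2, 29, Zephyr, 26), (2010, Mo, eng, 31, Gamma, 21), (2014, Quin, k1, 25, Delta, 23), (2016, Quin, k1, 25, Delta, 36), (2017, Dee, rd, 37, Argo, 19), (2019, Uma, p1, 1, Helix, 26), (2019, Uma, p3, 28, Helix, 26)}
Projecting to aid, mname, mid: {(19, Dee, 37), (21, Mo, 31), (23, Quin, 25), (26, Dee, 11), (26, Dee, 29), (26, Dee, 30), (26, Uma, 1), (26, Uma, 28), (36, Quin, 25), (8, Mo, 31)}

{(19, Dee, 37), (21, Mo, 31), (23, Quin, 25), (26, Dee, 11), (26, Dee, 29), (26, Dee, 30), (26, Uma, 1), (26, Uma, 28), (36, Quin, 25), (8, Mo, 31)}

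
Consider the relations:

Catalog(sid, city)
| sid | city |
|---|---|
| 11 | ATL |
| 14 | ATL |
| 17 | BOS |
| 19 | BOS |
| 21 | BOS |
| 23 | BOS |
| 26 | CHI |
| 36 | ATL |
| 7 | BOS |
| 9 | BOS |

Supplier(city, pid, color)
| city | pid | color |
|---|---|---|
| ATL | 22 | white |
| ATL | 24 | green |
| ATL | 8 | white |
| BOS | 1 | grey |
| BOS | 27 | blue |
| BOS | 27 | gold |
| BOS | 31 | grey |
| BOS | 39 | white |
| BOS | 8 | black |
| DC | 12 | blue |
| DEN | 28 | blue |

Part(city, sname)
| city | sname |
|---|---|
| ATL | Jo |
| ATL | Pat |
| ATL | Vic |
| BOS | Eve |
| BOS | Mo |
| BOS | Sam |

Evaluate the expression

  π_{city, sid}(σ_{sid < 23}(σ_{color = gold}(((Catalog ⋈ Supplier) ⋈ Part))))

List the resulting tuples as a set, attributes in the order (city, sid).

{(BOS, 17), (BOS, 19), (BOS, 21), (BOS, 7), (BOS, 9)}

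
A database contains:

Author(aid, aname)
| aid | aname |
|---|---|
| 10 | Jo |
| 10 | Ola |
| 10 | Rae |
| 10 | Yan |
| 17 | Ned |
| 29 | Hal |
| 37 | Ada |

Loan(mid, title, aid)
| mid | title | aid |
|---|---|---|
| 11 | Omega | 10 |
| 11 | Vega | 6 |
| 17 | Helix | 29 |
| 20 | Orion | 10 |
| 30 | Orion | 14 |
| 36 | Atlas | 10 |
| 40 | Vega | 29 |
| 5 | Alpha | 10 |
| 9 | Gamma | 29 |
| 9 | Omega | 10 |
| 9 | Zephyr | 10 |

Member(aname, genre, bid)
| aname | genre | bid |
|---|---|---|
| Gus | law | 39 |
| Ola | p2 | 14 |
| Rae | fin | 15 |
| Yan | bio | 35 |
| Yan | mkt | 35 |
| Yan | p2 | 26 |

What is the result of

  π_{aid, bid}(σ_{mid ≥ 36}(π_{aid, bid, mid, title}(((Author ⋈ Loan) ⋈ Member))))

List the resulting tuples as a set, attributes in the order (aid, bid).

Author ⋈ Loan (natural join on aid): {(10, Jo, 11, Omega), (10, Jo, 20, Orion), (10, Jo, 36, Atlas), (10, Jo, 5, Alpha), (10, Jo, 9, Omega), (10, Jo, 9, Zephyr), (10, Ola, 11, Omega), (10, Ola, 20, Orion), (10, Ola, 36, Atlas), (10, Ola, 5, Alpha), (10, Ola, 9, Omega), (10, Ola, 9, Zephyr), (10, Rae, 11, Omega), (10, Rae, 20, Orion), (10, Rae, 36, Atlas), (10, Rae, 5, Alpha), (10, Rae, 9, Omega), (10, Rae, 9, Zephyr), (10, Yan, 11, Omega), (10, Yan, 20, Orion), (10, Yan, 36, Atlas), (10, Yan, 5, Alpha), (10, Yan, 9, Omega), (10, Yan, 9, Zephyr), (29, Hal, 17, Helix), (29, Hal, 40, Vega), (29, Hal, 9, Gamma)}
(Author ⋈ Loan) ⋈ Member (natural join on aname): {(10, Ola, 11, Omega, p2, 14), (10, Ola, 20, Orion, p2, 14), (10, Ola, 36, Atlas, p2, 14), (10, Ola, 5, Alpha, p2, 14), (10, Ola, 9, Omega, p2, 14), (10, Ola, 9, Zephyr, p2, 14), (10, Rae, 11, Omega, fin, 15), (10, Rae, 20, Orion, fin, 15), (10, Rae, 36, Atlas, fin, 15), (10, Rae, 5, Alpha, fin, 15), (10, Rae, 9, Omega, fin, 15), (10, Rae, 9, Zephyr, fin, 15), (10, Yan, 11, Omega, bio, 35), (10, Yan, 11, Omega, mkt, 35), (10, Yan, 11, Omega, p2, 26), (10, Yan, 20, Orion, bio, 35), (10, Yan, 20, Orion, mkt, 35), (10, Yan, 20, Orion, p2, 26), (10, Yan, 36, Atlas, bio, 35), (10, Yan, 36, Atlas, mkt, 35), (10, Yan, 36, Atlas, p2, 26), (10, Yan, 5, Alpha, bio, 35), (10, Yan, 5, Alpha, mkt, 35), (10, Yan, 5, Alpha, p2, 26), (10, Yan, 9, Omega, bio, 35), (10, Yan, 9, Omega, mkt, 35), (10, Yan, 9, Omega, p2, 26), (10, Yan, 9, Zephyr, bio, 35), (10, Yan, 9, Zephyr, mkt, 35), (10, Yan, 9, Zephyr, p2, 26)}
π_{aid, bid, mid, title} gives {(10, 14, 11, Omega), (10, 14, 20, Orion), (10, 14, 36, Atlas), (10, 14, 5, Alpha), (10, 14, 9, Omega), (10, 14, 9, Zephyr), (10, 15, 11, Omega), (10, 15, 20, Orion), (10, 15, 36, Atlas), (10, 15, 5, Alpha), (10, 15, 9, Omega), (10, 15, 9, Zephyr), (10, 26, 11, Omega), (10, 26, 20, Orion), (10, 26, 36, Atlas), (10, 26, 5, Alpha), (10, 26, 9, Omega), (10, 26, 9, Zephyr), (10, 35, 11, Omega), (10, 35, 20, Orion), (10, 35, 36, Atlas), (10, 35, 5, Alpha), (10, 35, 9, Omega), (10, 35, 9, Zephyr)} (6 duplicate(s) eliminated).
Apply σ_{mid ≥ 36}; surviving tuples: {(10, 14, 36, Atlas), (10, 15, 36, Atlas), (10, 26, 36, Atlas), (10, 35, 36, Atlas)}
π_{aid, bid} gives {(10, 14), (10, 15), (10, 26), (10, 35)}.

{(10, 14), (10, 15), (10, 26), (10, 35)}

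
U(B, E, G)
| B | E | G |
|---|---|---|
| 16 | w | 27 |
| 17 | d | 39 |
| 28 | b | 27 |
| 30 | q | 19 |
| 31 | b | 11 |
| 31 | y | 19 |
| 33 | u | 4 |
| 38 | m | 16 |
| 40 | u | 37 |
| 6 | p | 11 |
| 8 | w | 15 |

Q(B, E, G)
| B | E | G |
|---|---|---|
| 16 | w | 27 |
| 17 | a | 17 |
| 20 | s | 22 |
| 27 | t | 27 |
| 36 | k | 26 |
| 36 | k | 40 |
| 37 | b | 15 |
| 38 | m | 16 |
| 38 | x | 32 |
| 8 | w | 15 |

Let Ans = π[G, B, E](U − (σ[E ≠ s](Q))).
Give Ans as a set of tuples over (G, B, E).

Selection E ≠ s: {(16, w, 27), (17, a, 17), (27, t, 27), (36, k, 26), (36, k, 40), (37, b, 15), (38, m, 16), (38, x, 32), (8, w, 15)}
Set difference of the two operands is {(17, d, 39), (28, b, 27), (30, q, 19), (31, b, 11), (31, y, 19), (33, u, 4), (40, u, 37), (6, p, 11)}.
Keep only column(s) G, B, E: {(11, 31, b), (11, 6, p), (19, 30, q), (19, 31, y), (27, 28, b), (37, 40, u), (39, 17, d), (4, 33, u)}

{(11, 31, b), (11, 6, p), (19, 30, q), (19, 31, y), (27, 28, b), (37, 40, u), (39, 17, d), (4, 33, u)}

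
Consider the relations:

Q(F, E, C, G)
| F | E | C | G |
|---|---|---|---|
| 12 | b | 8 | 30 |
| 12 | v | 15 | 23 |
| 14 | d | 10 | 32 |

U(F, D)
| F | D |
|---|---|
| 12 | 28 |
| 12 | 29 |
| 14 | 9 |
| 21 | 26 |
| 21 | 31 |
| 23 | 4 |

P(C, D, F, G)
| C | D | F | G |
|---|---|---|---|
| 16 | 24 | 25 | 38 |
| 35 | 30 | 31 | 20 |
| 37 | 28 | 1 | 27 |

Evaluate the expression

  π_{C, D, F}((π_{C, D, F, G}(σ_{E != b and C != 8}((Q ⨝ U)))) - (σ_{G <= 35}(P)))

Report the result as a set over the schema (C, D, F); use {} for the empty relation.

Natural join on F: {(12, b, 8, 30, 28), (12, b, 8, 30, 29), (12, v, 15, 23, 28), (12, v, 15, 23, 29), (14, d, 10, 32, 9)}
Filtering on E != b and C != 8 leaves {(12, v, 15, 23, 28), (12, v, 15, 23, 29), (14, d, 10, 32, 9)}.
Projecting to C, D, F, G: {(10, 9, 14, 32), (15, 28, 12, 23), (15, 29, 12, 23)}
Filtering on G <= 35 leaves {(35, 30, 31, 20), (37, 28, 1, 27)}.
Set difference of the two operands is {(10, 9, 14, 32), (15, 28, 12, 23), (15, 29, 12, 23)}.
Projecting to C, D, F: {(10, 9, 14), (15, 28, 12), (15, 29, 12)}

{(10, 9, 14), (15, 28, 12), (15, 29, 12)}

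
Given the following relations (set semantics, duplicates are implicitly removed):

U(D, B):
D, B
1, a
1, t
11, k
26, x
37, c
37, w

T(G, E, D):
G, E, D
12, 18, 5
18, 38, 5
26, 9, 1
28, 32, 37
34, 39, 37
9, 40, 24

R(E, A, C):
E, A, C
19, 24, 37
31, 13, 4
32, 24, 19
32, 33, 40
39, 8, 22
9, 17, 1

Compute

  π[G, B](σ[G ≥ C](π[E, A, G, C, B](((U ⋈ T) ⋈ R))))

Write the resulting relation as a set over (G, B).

{(26, a), (26, t), (28, c), (28, w), (34, c), (34, w)}

U ⋈ T (natural join on D): {(1, a, 26, 9), (1, t, 26, 9), (37, c, 28, 32), (37, c, 34, 39), (37, w, 28, 32), (37, w, 34, 39)}
(U ⋈ T) ⋈ R (natural join on E): {(1, a, 26, 9, 17, 1), (1, t, 26, 9, 17, 1), (37, c, 28, 32, 24, 19), (37, c, 28, 32, 33, 40), (37, c, 34, 39, 8, 22), (37, w, 28, 32, 24, 19), (37, w, 28, 32, 33, 40), (37, w, 34, 39, 8, 22)}
Projecting to E, A, G, C, B: {(32, 24, 28, 19, c), (32, 24, 28, 19, w), (32, 33, 28, 40, c), (32, 33, 28, 40, w), (39, 8, 34, 22, c), (39, 8, 34, 22, w), (9, 17, 26, 1, a), (9, 17, 26, 1, t)}
Filtering on G ≥ C leaves {(32, 24, 28, 19, c), (32, 24, 28, 19, w), (39, 8, 34, 22, c), (39, 8, 34, 22, w), (9, 17, 26, 1, a), (9, 17, 26, 1, t)}.
Projecting to G, B: {(26, a), (26, t), (28, c), (28, w), (34, c), (34, w)}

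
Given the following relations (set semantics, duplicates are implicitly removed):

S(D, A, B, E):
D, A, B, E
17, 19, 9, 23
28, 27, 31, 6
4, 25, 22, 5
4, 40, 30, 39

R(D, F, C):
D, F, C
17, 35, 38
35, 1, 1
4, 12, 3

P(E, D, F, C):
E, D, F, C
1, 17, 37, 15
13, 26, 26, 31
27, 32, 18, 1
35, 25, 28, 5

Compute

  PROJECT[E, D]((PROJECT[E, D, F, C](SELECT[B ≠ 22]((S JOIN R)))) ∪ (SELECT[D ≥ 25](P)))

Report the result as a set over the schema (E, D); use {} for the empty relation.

{(13, 26), (23, 17), (27, 32), (35, 25), (39, 4)}

Natural join on D: {(17, 19, 9, 23, 35, 38), (4, 25, 22, 5, 12, 3), (4, 40, 30, 39, 12, 3)}
σ[B ≠ 22]: keep tuples satisfying B ≠ 22 → {(17, 19, 9, 23, 35, 38), (4, 40, 30, 39, 12, 3)}
Keep only column(s) E, D, F, C: {(23, 17, 35, 38), (39, 4, 12, 3)}
σ[D ≥ 25]: keep tuples satisfying D ≥ 25 → {(13, 26, 26, 31), (27, 32, 18, 1), (35, 25, 28, 5)}
Set union of the two operands is {(13, 26, 26, 31), (23, 17, 35, 38), (27, 32, 18, 1), (35, 25, 28, 5), (39, 4, 12, 3)}.
Keep only column(s) E, D: {(13, 26), (23, 17), (27, 32), (35, 25), (39, 4)}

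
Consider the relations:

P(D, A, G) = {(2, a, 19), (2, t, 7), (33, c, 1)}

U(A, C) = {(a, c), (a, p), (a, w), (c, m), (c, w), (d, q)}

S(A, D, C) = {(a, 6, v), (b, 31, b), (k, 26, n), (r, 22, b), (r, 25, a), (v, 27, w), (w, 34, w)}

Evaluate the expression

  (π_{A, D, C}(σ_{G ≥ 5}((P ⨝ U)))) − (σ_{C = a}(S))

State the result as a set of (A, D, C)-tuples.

{(a, 2, c), (a, 2, p), (a, 2, w)}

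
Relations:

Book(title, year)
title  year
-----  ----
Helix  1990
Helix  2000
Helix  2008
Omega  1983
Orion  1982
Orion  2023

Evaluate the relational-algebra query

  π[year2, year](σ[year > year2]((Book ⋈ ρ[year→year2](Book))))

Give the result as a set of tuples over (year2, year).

ρ[year→year2]: schema becomes (title, year2); tuples unchanged.
Natural join on title: {(Helix, 1990, 1990), (Helix, 1990, 2000), (Helix, 1990, 2008), (Helix, 2000, 1990), (Helix, 2000, 2000), (Helix, 2000, 2008), (Helix, 2008, 1990), (Helix, 2008, 2000), (Helix, 2008, 2008), (Omega, 1983, 1983), (Orion, 1982, 1982), (Orion, 1982, 2023), (Orion, 2023, 1982), (Orion, 2023, 2023)}
Apply σ_{year > year2}; surviving tuples: {(Helix, 2000, 1990), (Helix, 2008, 1990), (Helix, 2008, 2000), (Orion, 2023, 1982)}
π_{year2, year} gives {(1982, 2023), (1990, 2000), (1990, 2008), (2000, 2008)}.

{(1982, 2023), (1990, 2000), (1990, 2008), (2000, 2008)}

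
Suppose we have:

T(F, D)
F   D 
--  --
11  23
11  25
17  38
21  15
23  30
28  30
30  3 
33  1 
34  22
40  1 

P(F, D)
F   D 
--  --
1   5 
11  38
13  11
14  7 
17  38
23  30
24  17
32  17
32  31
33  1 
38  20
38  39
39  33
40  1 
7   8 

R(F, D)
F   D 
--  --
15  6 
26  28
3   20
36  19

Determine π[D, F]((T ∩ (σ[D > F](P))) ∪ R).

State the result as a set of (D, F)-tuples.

{(19, 36), (20, 3), (28, 26), (30, 23), (38, 17), (6, 15)}

Apply σ_{D > F}; surviving tuples: {(1, 5), (11, 38), (17, 38), (23, 30), (38, 39), (7, 8)}
Set intersection of the two operands is {(17, 38), (23, 30)}.
Set union of the two operands is {(15, 6), (17, 38), (23, 30), (26, 28), (3, 20), (36, 19)}.
π[D, F]: project onto (D, F) → {(19, 36), (20, 3), (28, 26), (30, 23), (38, 17), (6, 15)}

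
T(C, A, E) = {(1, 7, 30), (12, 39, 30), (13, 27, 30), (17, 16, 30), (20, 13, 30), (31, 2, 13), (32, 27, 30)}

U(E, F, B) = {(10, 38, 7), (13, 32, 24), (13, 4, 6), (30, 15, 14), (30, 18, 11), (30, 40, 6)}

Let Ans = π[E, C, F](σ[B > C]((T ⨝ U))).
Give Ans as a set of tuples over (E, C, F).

{(30, 1, 15), (30, 1, 18), (30, 1, 40), (30, 12, 15), (30, 13, 15)}

T ⋈ U (natural join on E): {(1, 7, 30, 15, 14), (1, 7, 30, 18, 11), (1, 7, 30, 40, 6), (12, 39, 30, 15, 14), (12, 39, 30, 18, 11), (12, 39, 30, 40, 6), (13, 27, 30, 15, 14), (13, 27, 30, 18, 11), (13, 27, 30, 40, 6), (17, 16, 30, 15, 14), (17, 16, 30, 18, 11), (17, 16, 30, 40, 6), (20, 13, 30, 15, 14), (20, 13, 30, 18, 11), (20, 13, 30, 40, 6), (31, 2, 13, 32, 24), (31, 2, 13, 4, 6), (32, 27, 30, 15, 14), (32, 27, 30, 18, 11), (32, 27, 30, 40, 6)}
σ[B > C]: keep tuples satisfying B > C → {(1, 7, 30, 15, 14), (1, 7, 30, 18, 11), (1, 7, 30, 40, 6), (12, 39, 30, 15, 14), (13, 27, 30, 15, 14)}
π[E, C, F]: project onto (E, C, F) → {(30, 1, 15), (30, 1, 18), (30, 1, 40), (30, 12, 15), (30, 13, 15)}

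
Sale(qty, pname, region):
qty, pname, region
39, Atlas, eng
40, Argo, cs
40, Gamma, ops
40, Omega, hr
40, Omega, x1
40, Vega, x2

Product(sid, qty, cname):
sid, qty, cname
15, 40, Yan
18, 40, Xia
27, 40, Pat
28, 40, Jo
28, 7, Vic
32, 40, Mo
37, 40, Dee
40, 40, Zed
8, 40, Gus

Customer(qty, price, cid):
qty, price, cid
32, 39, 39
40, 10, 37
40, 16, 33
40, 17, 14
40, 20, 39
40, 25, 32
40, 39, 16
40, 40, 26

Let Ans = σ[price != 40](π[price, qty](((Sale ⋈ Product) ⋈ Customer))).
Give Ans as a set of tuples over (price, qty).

{(10, 40), (16, 40), (17, 40), (20, 40), (25, 40), (39, 40)}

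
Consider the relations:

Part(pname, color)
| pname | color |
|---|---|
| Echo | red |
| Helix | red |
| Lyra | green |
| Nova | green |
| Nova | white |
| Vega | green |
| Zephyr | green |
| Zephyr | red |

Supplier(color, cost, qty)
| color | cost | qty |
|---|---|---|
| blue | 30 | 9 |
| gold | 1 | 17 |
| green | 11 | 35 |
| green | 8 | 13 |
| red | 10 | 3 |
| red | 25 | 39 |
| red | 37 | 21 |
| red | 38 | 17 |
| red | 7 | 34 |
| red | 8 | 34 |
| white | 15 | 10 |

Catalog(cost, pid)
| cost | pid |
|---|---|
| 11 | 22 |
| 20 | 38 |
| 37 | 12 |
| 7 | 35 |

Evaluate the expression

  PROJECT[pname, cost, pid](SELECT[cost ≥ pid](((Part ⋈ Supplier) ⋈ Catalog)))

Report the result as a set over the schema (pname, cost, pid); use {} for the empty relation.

Joining Part and Supplier on color yields {(Echo, red, 10, 3), (Echo, red, 25, 39), (Echo, red, 37, 21), (Echo, red, 38, 17), (Echo, red, 7, 34), (Echo, red, 8, 34), (Helix, red, 10, 3), (Helix, red, 25, 39), (Helix, red, 37, 21), (Helix, red, 38, 17), (Helix, red, 7, 34), (Helix, red, 8, 34), (Lyra, green, 11, 35), (Lyra, green, 8, 13), (Nova, green, 11, 35), (Nova, green, 8, 13), (Nova, white, 15, 10), (Vega, green, 11, 35), (Vega, green, 8, 13), (Zephyr, green, 11, 35), (Zephyr, green, 8, 13), (Zephyr, red, 10, 3), (Zephyr, red, 25, 39), (Zephyr, red, 37, 21), (Zephyr, red, 38, 17), (Zephyr, red, 7, 34), (Zephyr, red, 8, 34)}.
Joining (Part ⋈ Supplier) and Catalog on cost yields {(Echo, red, 37, 21, 12), (Echo, red, 7, 34, 35), (Helix, red, 37, 21, 12), (Helix, red, 7, 34, 35), (Lyra, green, 11, 35, 22), (Nova, green, 11, 35, 22), (Vega, green, 11, 35, 22), (Zephyr, green, 11, 35, 22), (Zephyr, red, 37, 21, 12), (Zephyr, red, 7, 34, 35)}.
Filtering on cost ≥ pid leaves {(Echo, red, 37, 21, 12), (Helix, red, 37, 21, 12), (Zephyr, red, 37, 21, 12)}.
Projecting to pname, cost, pid: {(Echo, 37, 12), (Helix, 37, 12), (Zephyr, 37, 12)}

{(Echo, 37, 12), (Helix, 37, 12), (Zephyr, 37, 12)}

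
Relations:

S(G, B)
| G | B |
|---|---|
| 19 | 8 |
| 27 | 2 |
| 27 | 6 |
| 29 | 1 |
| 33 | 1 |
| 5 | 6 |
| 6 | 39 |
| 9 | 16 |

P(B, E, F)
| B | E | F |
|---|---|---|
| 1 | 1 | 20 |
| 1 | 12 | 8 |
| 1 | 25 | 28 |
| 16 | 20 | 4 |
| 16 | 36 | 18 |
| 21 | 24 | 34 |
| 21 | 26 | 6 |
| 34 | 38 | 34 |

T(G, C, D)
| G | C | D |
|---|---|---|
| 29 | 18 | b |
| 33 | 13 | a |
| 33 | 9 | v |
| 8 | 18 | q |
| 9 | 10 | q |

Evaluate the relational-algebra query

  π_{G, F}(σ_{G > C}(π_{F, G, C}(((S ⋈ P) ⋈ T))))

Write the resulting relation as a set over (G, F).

{(29, 20), (29, 28), (29, 8), (33, 20), (33, 28), (33, 8)}

Joining S and P on B yields {(29, 1, 1, 20), (29, 1, 12, 8), (29, 1, 25, 28), (33, 1, 1, 20), (33, 1, 12, 8), (33, 1, 25, 28), (9, 16, 20, 4), (9, 16, 36, 18)}.
Joining (S ⋈ P) and T on G yields {(29, 1, 1, 20, 18, b), (29, 1, 12, 8, 18, b), (29, 1, 25, 28, 18, b), (33, 1, 1, 20, 13, a), (33, 1, 1, 20, 9, v), (33, 1, 12, 8, 13, a), (33, 1, 12, 8, 9, v), (33, 1, 25, 28, 13, a), (33, 1, 25, 28, 9, v), (9, 16, 20, 4, 10, q), (9, 16, 36, 18, 10, q)}.
Keep only column(s) F, G, C: {(18, 9, 10), (20, 29, 18), (20, 33, 13), (20, 33, 9), (28, 29, 18), (28, 33, 13), (28, 33, 9), (4, 9, 10), (8, 29, 18), (8, 33, 13), (8, 33, 9)}
Apply σ_{G > C}; surviving tuples: {(20, 29, 18), (20, 33, 13), (20, 33, 9), (28, 29, 18), (28, 33, 13), (28, 33, 9), (8, 29, 18), (8, 33, 13), (8, 33, 9)}
Keep only column(s) G, F (3 duplicate(s) eliminated): {(29, 20), (29, 28), (29, 8), (33, 20), (33, 28), (33, 8)}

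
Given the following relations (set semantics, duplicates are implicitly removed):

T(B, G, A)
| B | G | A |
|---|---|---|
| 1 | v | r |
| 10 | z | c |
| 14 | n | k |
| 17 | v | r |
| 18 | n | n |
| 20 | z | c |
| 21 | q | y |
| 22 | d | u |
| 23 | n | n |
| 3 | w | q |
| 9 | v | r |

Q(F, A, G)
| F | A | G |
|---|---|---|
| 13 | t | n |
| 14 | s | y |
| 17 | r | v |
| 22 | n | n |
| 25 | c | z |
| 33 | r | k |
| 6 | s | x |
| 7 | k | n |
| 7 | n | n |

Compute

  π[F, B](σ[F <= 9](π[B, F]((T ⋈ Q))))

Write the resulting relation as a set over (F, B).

{(7, 14), (7, 18), (7, 23)}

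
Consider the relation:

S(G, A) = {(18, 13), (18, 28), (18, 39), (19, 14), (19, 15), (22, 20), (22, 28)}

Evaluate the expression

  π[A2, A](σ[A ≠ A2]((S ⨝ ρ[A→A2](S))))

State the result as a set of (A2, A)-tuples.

ρ[A→A2]: schema becomes (G, A2); tuples unchanged.
Natural join on G: {(18, 13, 13), (18, 13, 28), (18, 13, 39), (18, 28, 13), (18, 28, 28), (18, 28, 39), (18, 39, 13), (18, 39, 28), (18, 39, 39), (19, 14, 14), (19, 14, 15), (19, 15, 14), (19, 15, 15), (22, 20, 20), (22, 20, 28), (22, 28, 20), (22, 28, 28)}
Filtering on A ≠ A2 leaves {(18, 13, 28), (18, 13, 39), (18, 28, 13), (18, 28, 39), (18, 39, 13), (18, 39, 28), (19, 14, 15), (19, 15, 14), (22, 20, 28), (22, 28, 20)}.
Keep only column(s) A2, A: {(13, 28), (13, 39), (14, 15), (15, 14), (20, 28), (28, 13), (28, 20), (28, 39), (39, 13), (39, 28)}

{(13, 28), (13, 39), (14, 15), (15, 14), (20, 28), (28, 13), (28, 20), (28, 39), (39, 13), (39, 28)}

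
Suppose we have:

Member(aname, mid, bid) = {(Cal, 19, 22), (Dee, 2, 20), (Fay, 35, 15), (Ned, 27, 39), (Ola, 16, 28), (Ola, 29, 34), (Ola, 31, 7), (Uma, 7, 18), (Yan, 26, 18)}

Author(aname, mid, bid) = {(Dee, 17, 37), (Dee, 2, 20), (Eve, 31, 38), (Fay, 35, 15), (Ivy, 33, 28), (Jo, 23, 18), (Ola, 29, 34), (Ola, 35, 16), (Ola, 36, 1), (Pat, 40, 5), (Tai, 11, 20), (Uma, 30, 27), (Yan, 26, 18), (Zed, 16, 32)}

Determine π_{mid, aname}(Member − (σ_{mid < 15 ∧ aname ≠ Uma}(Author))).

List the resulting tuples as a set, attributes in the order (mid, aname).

{(16, Ola), (19, Cal), (26, Yan), (27, Ned), (29, Ola), (31, Ola), (35, Fay), (7, Uma)}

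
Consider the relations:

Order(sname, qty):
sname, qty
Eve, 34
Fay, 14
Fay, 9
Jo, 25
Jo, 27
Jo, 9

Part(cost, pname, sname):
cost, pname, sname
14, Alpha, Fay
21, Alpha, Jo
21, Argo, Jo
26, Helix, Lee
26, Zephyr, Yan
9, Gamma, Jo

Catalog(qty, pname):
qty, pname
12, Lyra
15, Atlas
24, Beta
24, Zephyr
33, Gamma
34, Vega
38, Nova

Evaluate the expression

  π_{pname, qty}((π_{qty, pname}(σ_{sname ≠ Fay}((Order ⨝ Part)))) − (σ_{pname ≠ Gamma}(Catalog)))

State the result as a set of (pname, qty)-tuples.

Natural join on sname: {(Fay, 14, 14, Alpha), (Fay, 9, 14, Alpha), (Jo, 25, 21, Alpha), (Jo, 25, 21, Argo), (Jo, 25, 9, Gamma), (Jo, 27, 21, Alpha), (Jo, 27, 21, Argo), (Jo, 27, 9, Gamma), (Jo, 9, 21, Alpha), (Jo, 9, 21, Argo), (Jo, 9, 9, Gamma)}
Apply σ_{sname ≠ Fay}; surviving tuples: {(Jo, 25, 21, Alpha), (Jo, 25, 21, Argo), (Jo, 25, 9, Gamma), (Jo, 27, 21, Alpha), (Jo, 27, 21, Argo), (Jo, 27, 9, Gamma), (Jo, 9, 21, Alpha), (Jo, 9, 21, Argo), (Jo, 9, 9, Gamma)}
Projecting to qty, pname: {(25, Alpha), (25, Argo), (25, Gamma), (27, Alpha), (27, Argo), (27, Gamma), (9, Alpha), (9, Argo), (9, Gamma)}
Apply σ_{pname ≠ Gamma}; surviving tuples: {(12, Lyra), (15, Atlas), (24, Beta), (24, Zephyr), (34, Vega), (38, Nova)}
Taking the difference: {(25, Alpha), (25, Argo), (25, Gamma), (27, Alpha), (27, Argo), (27, Gamma), (9, Alpha), (9, Argo), (9, Gamma)}
Projecting to pname, qty: {(Alpha, 25), (Alpha, 27), (Alpha, 9), (Argo, 25), (Argo, 27), (Argo, 9), (Gamma, 25), (Gamma, 27), (Gamma, 9)}

{(Alpha, 25), (Alpha, 27), (Alpha, 9), (Argo, 25), (Argo, 27), (Argo, 9), (Gamma, 25), (Gamma, 27), (Gamma, 9)}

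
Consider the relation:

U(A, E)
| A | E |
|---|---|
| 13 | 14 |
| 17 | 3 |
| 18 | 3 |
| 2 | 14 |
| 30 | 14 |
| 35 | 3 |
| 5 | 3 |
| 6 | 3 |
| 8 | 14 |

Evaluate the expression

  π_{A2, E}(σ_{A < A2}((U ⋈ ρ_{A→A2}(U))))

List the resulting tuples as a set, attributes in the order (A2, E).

ρ[A→A2]: schema becomes (A2, E); tuples unchanged.
U ⋈ ρ_{A→A2}(U) (natural join on E): {(13, 14, 13), (13, 14, 2), (13, 14, 30), (13, 14, 8), (17, 3, 17), (17, 3, 18), (17, 3, 35), (17, 3, 5), (17, 3, 6), (18, 3, 17), (18, 3, 18), (18, 3, 35), (18, 3, 5), (18, 3, 6), (2, 14, 13), (2, 14, 2), (2, 14, 30), (2, 14, 8), (30, 14, 13), (30, 14, 2), (30, 14, 30), (30, 14, 8), (35, 3, 17), (35, 3, 18), (35, 3, 35), (35, 3, 5), (35, 3, 6), (5, 3, 17), (5, 3, 18), (5, 3, 35), (5, 3, 5), (5, 3, 6), (6, 3, 17), (6, 3, 18), (6, 3, 35), (6, 3, 5), (6, 3, 6), (8, 14, 13), (8, 14, 2), (8, 14, 30), (8, 14, 8)}
Apply σ_{A < A2}; surviving tuples: {(13, 14, 30), (17, 3, 18), (17, 3, 35), (18, 3, 35), (2, 14, 13), (2, 14, 30), (2, 14, 8), (5, 3, 17), (5, 3, 18), (5, 3, 35), (5, 3, 6), (6, 3, 17), (6, 3, 18), (6, 3, 35), (8, 14, 13), (8, 14, 30)}
Projecting to A2, E (9 duplicate(s) eliminated): {(13, 14), (17, 3), (18, 3), (30, 14), (35, 3), (6, 3), (8, 14)}

{(13, 14), (17, 3), (18, 3), (30, 14), (35, 3), (6, 3), (8, 14)}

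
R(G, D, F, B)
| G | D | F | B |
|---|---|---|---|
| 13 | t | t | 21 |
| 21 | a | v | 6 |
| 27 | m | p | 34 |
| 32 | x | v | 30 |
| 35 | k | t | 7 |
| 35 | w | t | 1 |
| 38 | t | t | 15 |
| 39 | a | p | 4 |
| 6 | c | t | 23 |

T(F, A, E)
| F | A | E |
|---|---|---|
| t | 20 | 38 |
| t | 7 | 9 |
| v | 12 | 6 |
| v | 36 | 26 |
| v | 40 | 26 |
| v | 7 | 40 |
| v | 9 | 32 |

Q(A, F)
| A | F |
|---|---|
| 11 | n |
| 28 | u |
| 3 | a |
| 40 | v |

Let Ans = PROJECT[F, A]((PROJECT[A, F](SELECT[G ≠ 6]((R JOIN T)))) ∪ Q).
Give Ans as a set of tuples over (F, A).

R ⋈ T (natural join on F): {(13, t, t, 21, 20, 38), (13, t, t, 21, 7, 9), (21, a, v, 6, 12, 6), (21, a, v, 6, 36, 26), (21, a, v, 6, 40, 26), (21, a, v, 6, 7, 40), (21, a, v, 6, 9, 32), (32, x, v, 30, 12, 6), (32, x, v, 30, 36, 26), (32, x, v, 30, 40, 26), (32, x, v, 30, 7, 40), (32, x, v, 30, 9, 32), (35, k, t, 7, 20, 38), (35, k, t, 7, 7, 9), (35, w, t, 1, 20, 38), (35, w, t, 1, 7, 9), (38, t, t, 15, 20, 38), (38, t, t, 15, 7, 9), (6, c, t, 23, 20, 38), (6, c, t, 23, 7, 9)}
Apply σ_{G ≠ 6}; surviving tuples: {(13, t, t, 21, 20, 38), (13, t, t, 21, 7, 9), (21, a, v, 6, 12, 6), (21, a, v, 6, 36, 26), (21, a, v, 6, 40, 26), (21, a, v, 6, 7, 40), (21, a, v, 6, 9, 32), (32, x, v, 30, 12, 6), (32, x, v, 30, 36, 26), (32, x, v, 30, 40, 26), (32, x, v, 30, 7, 40), (32, x, v, 30, 9, 32), (35, k, t, 7, 20, 38), (35, k, t, 7, 7, 9), (35, w, t, 1, 20, 38), (35, w, t, 1, 7, 9), (38, t, t, 15, 20, 38), (38, t, t, 15, 7, 9)}
Keep only column(s) A, F (11 duplicate(s) eliminated): {(12, v), (20, t), (36, v), (40, v), (7, t), (7, v), (9, v)}
Set union of the two operands is {(11, n), (12, v), (20, t), (28, u), (3, a), (36, v), (40, v), (7, t), (7, v), (9, v)}.
Keep only column(s) F, A: {(a, 3), (n, 11), (t, 20), (t, 7), (u, 28), (v, 12), (v, 36), (v, 40), (v, 7), (v, 9)}

{(a, 3), (n, 11), (t, 20), (t, 7), (u, 28), (v, 12), (v, 36), (v, 40), (v, 7), (v, 9)}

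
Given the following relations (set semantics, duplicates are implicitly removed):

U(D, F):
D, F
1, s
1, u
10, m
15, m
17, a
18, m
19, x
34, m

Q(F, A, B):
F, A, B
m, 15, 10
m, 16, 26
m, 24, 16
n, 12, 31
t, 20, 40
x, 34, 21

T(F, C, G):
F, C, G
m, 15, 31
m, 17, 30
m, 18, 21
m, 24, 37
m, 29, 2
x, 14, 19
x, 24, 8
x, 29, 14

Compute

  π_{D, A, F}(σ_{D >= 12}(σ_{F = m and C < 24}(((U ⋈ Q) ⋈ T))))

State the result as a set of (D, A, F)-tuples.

Natural join on F: {(10, m, 15, 10), (10, m, 16, 26), (10, m, 24, 16), (15, m, 15, 10), (15, m, 16, 26), (15, m, 24, 16), (18, m, 15, 10), (18, m, 16, 26), (18, m, 24, 16), (19, x, 34, 21), (34, m, 15, 10), (34, m, 16, 26), (34, m, 24, 16)}
Natural join on F: {(10, m, 15, 10, 15, 31), (10, m, 15, 10, 17, 30), (10, m, 15, 10, 18, 21), (10, m, 15, 10, 24, 37), (10, m, 15, 10, 29, 2), (10, m, 16, 26, 15, 31), (10, m, 16, 26, 17, 30), (10, m, 16, 26, 18, 21), (10, m, 16, 26, 24, 37), (10, m, 16, 26, 29, 2), (10, m, 24, 16, 15, 31), (10, m, 24, 16, 17, 30), (10, m, 24, 16, 18, 21), (10, m, 24, 16, 24, 37), (10, m, 24, 16, 29, 2), (15, m, 15, 10, 15, 31), (15, m, 15, 10, 17, 30), (15, m, 15, 10, 18, 21), (15, m, 15, 10, 24, 37), (15, m, 15, 10, 29, 2), (15, m, 16, 26, 15, 31), (15, m, 16, 26, 17, 30), (15, m, 16, 26, 18, 21), (15, m, 16, 26, 24, 37), (15, m, 16, 26, 29, 2), (15, m, 24, 16, 15, 31), (15, m, 24, 16, 17, 30), (15, m, 24, 16, 18, 21), (15, m, 24, 16, 24, 37), (15, m, 24, 16, 29, 2), (18, m, 15, 10, 15, 31), (18, m, 15, 10, 17, 30), (18, m, 15, 10, 18, 21), (18, m, 15, 10, 24, 37), (18, m, 15, 10, 29, 2), (18, m, 16, 26, 15, 31), (18, m, 16, 26, 17, 30), (18, m, 16, 26, 18, 21), (18, m, 16, 26, 24, 37), (18, m, 16, 26, 29, 2), (18, m, 24, 16, 15, 31), (18, m, 24, 16, 17, 30), (18, m, 24, 16, 18, 21), (18, m, 24, 16, 24, 37), (18, m, 24, 16, 29, 2), (19, x, 34, 21, 14, 19), (19, x, 34, 21, 24, 8), (19, x, 34, 21, 29, 14), (34, m, 15, 10, 15, 31), (34, m, 15, 10, 17, 30), (34, m, 15, 10, 18, 21), (34, m, 15, 10, 24, 37), (34, m, 15, 10, 29, 2), (34, m, 16, 26, 15, 31), (34, m, 16, 26, 17, 30), (34, m, 16, 26, 18, 21), (34, m, 16, 26, 24, 37), (34, m, 16, 26, 29, 2), (34, m, 24, 16, 15, 31), (34, m, 24, 16, 17, 30), (34, m, 24, 16, 18, 21), (34, m, 24, 16, 24, 37), (34, m, 24, 16, 29, 2)}
Apply σ_{F = m and C < 24}; surviving tuples: {(10, m, 15, 10, 15, 31), (10, m, 15, 10, 17, 30), (10, m, 15, 10, 18, 21), (10, m, 16, 26, 15, 31), (10, m, 16, 26, 17, 30), (10, m, 16, 26, 18, 21), (10, m, 24, 16, 15, 31), (10, m, 24, 16, 17, 30), (10, m, 24, 16, 18, 21), (15, m, 15, 10, 15, 31), (15, m, 15, 10, 17, 30), (15, m, 15, 10, 18, 21), (15, m, 16, 26, 15, 31), (15, m, 16, 26, 17, 30), (15, m, 16, 26, 18, 21), (15, m, 24, 16, 15, 31), (15, m, 24, 16, 17, 30), (15, m, 24, 16, 18, 21), (18, m, 15, 10, 15, 31), (18, m, 15, 10, 17, 30), (18, m, 15, 10, 18, 21), (18, m, 16, 26, 15, 31), (18, m, 16, 26, 17, 30), (18, m, 16, 26, 18, 21), (18, m, 24, 16, 15, 31), (18, m, 24, 16, 17, 30), (18, m, 24, 16, 18, 21), (34, m, 15, 10, 15, 31), (34, m, 15, 10, 17, 30), (34, m, 15, 10, 18, 21), (34, m, 16, 26, 15, 31), (34, m, 16, 26, 17, 30), (34, m, 16, 26, 18, 21), (34, m, 24, 16, 15, 31), (34, m, 24, 16, 17, 30), (34, m, 24, 16, 18, 21)}
Apply σ_{D >= 12}; surviving tuples: {(15, m, 15, 10, 15, 31), (15, m, 15, 10, 17, 30), (15, m, 15, 10, 18, 21), (15, m, 16, 26, 15, 31), (15, m, 16, 26, 17, 30), (15, m, 16, 26, 18, 21), (15, m, 24, 16, 15, 31), (15, m, 24, 16, 17, 30), (15, m, 24, 16, 18, 21), (18, m, 15, 10, 15, 31), (18, m, 15, 10, 17, 30), (18, m, 15, 10, 18, 21), (18, m, 16, 26, 15, 31), (18, m, 16, 26, 17, 30), (18, m, 16, 26, 18, 21), (18, m, 24, 16, 15, 31), (18, m, 24, 16, 17, 30), (18, m, 24, 16, 18, 21), (34, m, 15, 10, 15, 31), (34, m, 15, 10, 17, 30), (34, m, 15, 10, 18, 21), (34, m, 16, 26, 15, 31), (34, m, 16, 26, 17, 30), (34, m, 16, 26, 18, 21), (34, m, 24, 16, 15, 31), (34, m, 24, 16, 17, 30), (34, m, 24, 16, 18, 21)}
π[D, A, F]: project onto (D, A, F) (18 duplicate(s) eliminated) → {(15, 15, m), (15, 16, m), (15, 24, m), (18, 15, m), (18, 16, m), (18, 24, m), (34, 15, m), (34, 16, m), (34, 24, m)}

{(15, 15, m), (15, 16, m), (15, 24, m), (18, 15, m), (18, 16, m), (18, 24, m), (34, 15, m), (34, 16, m), (34, 24, m)}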